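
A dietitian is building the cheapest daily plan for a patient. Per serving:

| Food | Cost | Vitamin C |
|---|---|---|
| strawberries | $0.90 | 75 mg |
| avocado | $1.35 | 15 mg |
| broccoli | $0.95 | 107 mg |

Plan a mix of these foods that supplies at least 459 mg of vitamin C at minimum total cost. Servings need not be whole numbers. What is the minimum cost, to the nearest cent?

$4.08

Cost per mg of vitamin C: broccoli $0.0089, strawberries $0.0120, avocado $0.0900.
With no serving limits, use only broccoli: 459 mg / 107 mg = 4.29 servings × $0.95 = $4.08.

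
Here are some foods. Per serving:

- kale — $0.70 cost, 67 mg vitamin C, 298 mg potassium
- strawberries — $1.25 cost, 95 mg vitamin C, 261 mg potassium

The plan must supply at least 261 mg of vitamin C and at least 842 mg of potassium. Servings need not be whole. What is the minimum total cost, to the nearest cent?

$2.73

Compare the cost at each extreme point of the feasible region.
kale only: max(261/67, 842/298) = 3.896 servings → $2.73.
strawberries only: max(261/95, 842/261) = 3.226 servings → $4.03.
kale + strawberries with both tight: 1.097 servings and 1.974 servings → $3.24.
The minimum over all feasible corners is $2.73.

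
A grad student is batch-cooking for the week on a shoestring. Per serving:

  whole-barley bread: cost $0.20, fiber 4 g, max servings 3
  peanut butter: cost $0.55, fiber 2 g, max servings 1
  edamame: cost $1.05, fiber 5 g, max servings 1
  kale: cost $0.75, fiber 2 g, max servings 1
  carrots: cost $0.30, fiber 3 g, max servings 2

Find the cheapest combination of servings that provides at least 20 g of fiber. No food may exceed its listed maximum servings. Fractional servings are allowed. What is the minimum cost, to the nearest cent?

$1.62

Cost per g of fiber: whole-barley bread $0.0500, carrots $0.1000, edamame $0.2100, peanut butter $0.2750, kale $0.3750.
Take 3 servings of whole-barley bread: +12.0 g fiber for $0.60 (total $0.60, still need 8.0 g).
Take 2 servings of carrots: +6.0 g fiber for $0.60 (total $1.20, still need 2.0 g).
Take 0.4 servings of edamame: +2.0 g fiber for $0.42 (total $1.62, still need 0.0 g).
Filling from the cheapest source first is optimal under one linear minimum: $1.62.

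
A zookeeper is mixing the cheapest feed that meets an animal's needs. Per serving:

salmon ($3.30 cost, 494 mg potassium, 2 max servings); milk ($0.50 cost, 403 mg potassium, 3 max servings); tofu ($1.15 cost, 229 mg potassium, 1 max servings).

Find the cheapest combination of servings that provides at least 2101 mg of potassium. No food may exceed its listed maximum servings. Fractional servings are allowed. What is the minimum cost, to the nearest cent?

$7.08

Cost per mg of potassium: milk $0.0012, tofu $0.0050, salmon $0.0067.
Take 3 servings of milk: +1209.0 mg potassium for $1.50 (total $1.50, still need 892.0 mg).
Take 1 serving of tofu: +229.0 mg potassium for $1.15 (total $2.65, still need 663.0 mg).
Take 1.342 servings of salmon: +663.0 mg potassium for $4.43 (total $7.08, still need 0.0 mg).
Filling from the cheapest source first is optimal under one linear minimum: $7.08.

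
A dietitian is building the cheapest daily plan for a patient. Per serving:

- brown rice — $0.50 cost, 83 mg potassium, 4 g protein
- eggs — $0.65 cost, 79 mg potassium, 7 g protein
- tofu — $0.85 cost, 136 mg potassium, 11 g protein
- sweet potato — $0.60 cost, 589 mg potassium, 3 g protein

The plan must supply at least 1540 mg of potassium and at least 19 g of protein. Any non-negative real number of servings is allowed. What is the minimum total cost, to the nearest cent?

$2.34

Two binding constraints pin down two serving amounts, so the optimal mix uses at most two foods. The candidates are each food alone (scaled to the tighter of potassium/protein) and each pair with both constraints tight.
brown rice only: max(1540/83, 19/4) = 18.55 servings → $9.28.
eggs only: max(1540/79, 19/7) = 19.49 servings → $12.67.
tofu only: max(1540/136, 19/11) = 11.32 servings → $9.62.
sweet potato only: max(1540/589, 19/3) = 6.333 servings → $3.80.
brown rice + eggs: the both-tight solution has a negative serving — not a feasible corner.
brown rice + tofu with both targets exact would need a negative amount; discard.
brown rice + sweet potato with both tight: 3.119 servings and 2.175 servings → $2.86.
eggs + tofu: intersection lies outside the first quadrant.
eggs + sweet potato with both tight: 1.691 servings and 2.388 servings → $2.53.
tofu + sweet potato with both tight: 1.082 servings and 2.365 servings → $2.34.
The minimum over all feasible corners is $2.34.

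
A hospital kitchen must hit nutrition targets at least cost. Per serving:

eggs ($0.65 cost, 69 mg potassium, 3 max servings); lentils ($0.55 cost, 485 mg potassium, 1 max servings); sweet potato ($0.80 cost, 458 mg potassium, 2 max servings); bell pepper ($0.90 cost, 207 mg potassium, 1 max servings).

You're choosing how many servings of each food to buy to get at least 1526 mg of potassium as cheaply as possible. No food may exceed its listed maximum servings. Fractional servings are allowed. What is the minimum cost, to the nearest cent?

Cost per mg of potassium: lentils $0.0011, sweet potato $0.0017, bell pepper $0.0043, eggs $0.0094.
Take 1 serving of lentils: +485.0 mg potassium for $0.55 (total $0.55, still need 1041.0 mg).
Take 2 servings of sweet potato: +916.0 mg potassium for $1.60 (total $2.15, still need 125.0 mg).
Take 0.6039 servings of bell pepper: +125.0 mg potassium for $0.54 (total $2.69, still need 0.0 mg).
Greedy by cheapest-per-mg is optimal for a single linear constraint, so the minimum cost is $2.69.

$2.69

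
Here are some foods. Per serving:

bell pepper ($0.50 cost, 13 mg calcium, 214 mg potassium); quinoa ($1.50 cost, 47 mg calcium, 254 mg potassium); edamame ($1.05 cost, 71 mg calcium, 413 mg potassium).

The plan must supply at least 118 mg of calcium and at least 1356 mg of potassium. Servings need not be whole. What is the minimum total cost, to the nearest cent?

Compare the cost at each extreme point of the feasible region.
bell pepper only: max(118/13, 1356/214) = 9.077 servings → $4.54.
quinoa only: max(118/47, 1356/254) = 5.339 servings → $8.01.
edamame only: max(118/71, 1356/413) = 3.283 servings → $3.45.
bell pepper + quinoa with both tight: 4.997 servings and 1.128 servings → $4.19.
bell pepper + edamame with both tight: 4.839 servings and 0.776 servings → $3.23.
quinoa + edamame with both targets exact would need a negative amount; discard.
The minimum over all feasible corners is $3.23.

$3.23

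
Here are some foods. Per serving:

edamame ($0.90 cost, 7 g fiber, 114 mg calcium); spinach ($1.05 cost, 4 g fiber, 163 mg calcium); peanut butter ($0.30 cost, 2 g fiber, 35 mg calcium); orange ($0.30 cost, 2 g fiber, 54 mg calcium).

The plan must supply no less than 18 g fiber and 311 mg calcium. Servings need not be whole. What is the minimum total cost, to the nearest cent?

$2.35

Two binding constraints pin down two serving amounts, so the optimal mix uses at most two foods. The candidates are each food alone (scaled to the tighter of fiber/calcium) and each pair with both constraints tight.
edamame only: max(18/7, 311/114) = 2.728 servings → $2.46.
spinach only: max(18/4, 311/163) = 4.5 servings → $4.72.
peanut butter only: max(18/2, 311/35) = 9 servings → $2.70.
orange only: max(18/2, 311/54) = 9 servings → $2.70.
edamame + spinach with both tight: 2.467 servings and 0.1825 servings → $2.41.
edamame + peanut butter with both tight: 0.4706 servings and 7.353 servings → $2.63.
edamame + orange with both tight: 2.333 servings and 0.8333 servings → $2.35.
spinach + peanut butter with both targets exact would need a negative amount; discard.
spinach + orange: the both-tight solution has a negative serving — not a feasible corner.
peanut butter + orange: intersection lies outside the first quadrant.
Cheapest feasible corner: $2.35.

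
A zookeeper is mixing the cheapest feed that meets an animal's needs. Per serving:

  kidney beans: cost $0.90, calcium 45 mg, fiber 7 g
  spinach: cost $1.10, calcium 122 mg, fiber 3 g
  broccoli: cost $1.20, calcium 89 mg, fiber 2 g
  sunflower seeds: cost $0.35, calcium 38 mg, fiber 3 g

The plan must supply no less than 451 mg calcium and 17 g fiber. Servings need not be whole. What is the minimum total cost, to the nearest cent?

$4.09

For a min-cost LP with two ≥-constraints, a basic feasible solution has at most two positive variables.
kidney beans only: max(451/45, 17/7) = 10.02 servings → $9.02.
spinach only: max(451/122, 17/3) = 5.667 servings → $6.23.
broccoli only: max(451/89, 17/2) = 8.5 servings → $10.20.
sunflower seeds only: max(451/38, 17/3) = 11.87 servings → $4.15.
kidney beans + spinach with both tight: 1.003 servings and 3.327 servings → $4.56.
kidney beans + broccoli with both tight: 1.146 servings and 4.488 servings → $6.42.
kidney beans + sunflower seeds: intersection lies outside the first quadrant.
spinach + broccoli: the both-tight solution has a negative serving — not a feasible corner.
spinach + sunflower seeds with both tight: 2.806 servings and 2.861 servings → $4.09.
broccoli + sunflower seeds with both tight: 3.702 servings and 3.199 servings → $5.56.
Cheapest feasible corner: $4.09.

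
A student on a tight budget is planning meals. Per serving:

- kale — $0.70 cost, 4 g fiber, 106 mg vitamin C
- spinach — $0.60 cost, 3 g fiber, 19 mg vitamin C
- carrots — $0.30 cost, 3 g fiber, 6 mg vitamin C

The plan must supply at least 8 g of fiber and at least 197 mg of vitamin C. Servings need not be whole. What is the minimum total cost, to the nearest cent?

$1.35

Minimising a linear cost over {fiber ≥ 8, vitamin C ≥ 197, servings ≥ 0} — the optimum is at a vertex, using one or two foods.
kale only: max(8/4, 197/106) = 2 servings → $1.40.
spinach only: max(8/3, 197/19) = 10.37 servings → $6.22.
carrots only: max(8/3, 197/6) = 32.83 servings → $9.85.
kale + spinach with both tight: 1.814 servings and 0.2479 servings → $1.42.
kale + carrots with both tight: 1.847 servings and 0.2041 servings → $1.35.
spinach + carrots with both targets exact would need a negative amount; discard.
Cheapest feasible corner: $1.35.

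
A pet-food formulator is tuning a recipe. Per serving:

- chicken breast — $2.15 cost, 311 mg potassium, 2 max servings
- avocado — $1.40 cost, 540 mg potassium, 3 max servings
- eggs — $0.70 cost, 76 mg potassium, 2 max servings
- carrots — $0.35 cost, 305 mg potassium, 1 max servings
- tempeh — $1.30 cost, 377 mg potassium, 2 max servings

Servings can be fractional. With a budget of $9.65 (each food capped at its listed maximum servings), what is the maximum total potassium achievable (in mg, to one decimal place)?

Potassium per dollar: carrots 871.4, avocado 385.7, tempeh 290, chicken breast 144.7, eggs 108.6.
Take 1 serving of carrots: spends $0.35, +305.0 mg potassium (running total 305.0 mg).
Take 3 servings of avocado: spends $4.20, +1620.0 mg potassium (running total 1925.0 mg).
Take 2 servings of tempeh: spends $2.60, +754.0 mg potassium (running total 2679.0 mg).
Take 1.163 servings of chicken breast: spends $2.50, +361.6 mg potassium (running total 3040.6 mg).
Filling greedily by potassium-per-dollar is optimal for one linear limit, giving 3040.6 mg.

3040.6 mg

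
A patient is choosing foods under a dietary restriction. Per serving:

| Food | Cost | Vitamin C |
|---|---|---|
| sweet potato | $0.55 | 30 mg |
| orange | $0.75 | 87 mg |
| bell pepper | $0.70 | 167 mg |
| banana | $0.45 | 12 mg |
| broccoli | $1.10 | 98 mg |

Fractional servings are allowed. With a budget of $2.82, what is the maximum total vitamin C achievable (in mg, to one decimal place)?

Vitamin C per dollar: bell pepper 238.6, orange 116, broccoli 89.09, sweet potato 54.55, banana 26.67.
With no serving limits, spend the whole cost allowance on bell pepper: $2.82 / $0.70 × 167 mg = 672.8 mg.

672.8 mg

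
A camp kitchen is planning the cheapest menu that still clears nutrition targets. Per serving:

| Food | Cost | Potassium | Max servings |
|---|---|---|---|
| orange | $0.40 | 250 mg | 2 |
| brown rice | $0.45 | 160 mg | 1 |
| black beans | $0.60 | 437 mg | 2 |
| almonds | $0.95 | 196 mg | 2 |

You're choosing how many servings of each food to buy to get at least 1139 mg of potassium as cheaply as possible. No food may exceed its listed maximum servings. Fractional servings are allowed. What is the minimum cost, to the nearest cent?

Cost per mg of potassium: black beans $0.0014, orange $0.0016, brown rice $0.0028, almonds $0.0048.
Take 2 servings of black beans: +874.0 mg potassium for $1.20 (total $1.20, still need 265.0 mg).
Take 1.06 servings of orange: +265.0 mg potassium for $0.42 (total $1.62, still need 0.0 mg).
Filling from the cheapest source first is optimal under one linear minimum: $1.62.

$1.62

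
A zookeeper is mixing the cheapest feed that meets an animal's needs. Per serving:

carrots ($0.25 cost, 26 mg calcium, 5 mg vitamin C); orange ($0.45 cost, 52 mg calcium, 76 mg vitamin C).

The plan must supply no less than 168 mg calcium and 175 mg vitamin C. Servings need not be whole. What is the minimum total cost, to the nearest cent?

For a min-cost LP with two ≥-constraints, a basic feasible solution has at most two positive variables.
carrots only: max(168/26, 175/5) = 35 servings → $8.75.
orange only: max(168/52, 175/76) = 3.231 servings → $1.45.
carrots + orange with both tight: 2.138 servings and 2.162 servings → $1.51.
Cheapest feasible corner: $1.45.

$1.45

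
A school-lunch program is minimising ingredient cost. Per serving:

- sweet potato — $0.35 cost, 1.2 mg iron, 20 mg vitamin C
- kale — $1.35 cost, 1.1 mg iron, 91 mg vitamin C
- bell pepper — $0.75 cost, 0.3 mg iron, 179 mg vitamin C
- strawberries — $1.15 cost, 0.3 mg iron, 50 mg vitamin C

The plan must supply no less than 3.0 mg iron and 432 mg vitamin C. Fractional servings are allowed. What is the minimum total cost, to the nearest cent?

Check every corner: each single food scaled to meet both minima, and each pair solved so both constraints bind.
sweet potato only: max(3.0/1.2, 432/20) = 21.6 servings → $7.56.
kale only: max(3.0/1.1, 432/91) = 4.747 servings → $6.41.
bell pepper only: max(3.0/0.3, 432/179) = 10 servings → $7.50.
strawberries only: max(3.0/0.3, 432/50) = 10 servings → $11.50.
sweet potato + kale: the both-tight solution has a negative serving — not a feasible corner.
sweet potato + bell pepper with both tight: 1.951 servings and 2.195 servings → $2.33.
sweet potato + strawberries with both tight: 0.3778 servings and 8.489 servings → $9.89.
kale + bell pepper with both tight: 2.402 servings and 1.192 servings → $4.14.
kale + strawberries with both tight: 0.7365 servings and 7.3 servings → $9.39.
bell pepper + strawberries: the both-tight solution has a negative serving — not a feasible corner.
Cheapest feasible corner: $2.33.

$2.33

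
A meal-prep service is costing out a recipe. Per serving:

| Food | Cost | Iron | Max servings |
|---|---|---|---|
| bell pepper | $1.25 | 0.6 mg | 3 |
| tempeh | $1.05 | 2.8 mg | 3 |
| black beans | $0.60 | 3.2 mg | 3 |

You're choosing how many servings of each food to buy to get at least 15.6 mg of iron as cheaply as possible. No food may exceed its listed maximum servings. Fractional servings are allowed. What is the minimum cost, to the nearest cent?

Cost per mg of iron: black beans $0.1875, tempeh $0.3750, bell pepper $2.0833.
Take 3 servings of black beans: +9.6 mg iron for $1.80 (total $1.80, still need 6.0 mg).
Take 2.143 servings of tempeh: +6.0 mg iron for $2.25 (total $4.05, still need 0.0 mg).
Greedy by cheapest-per-mg is optimal for a single linear constraint, so the minimum cost is $4.05.

$4.05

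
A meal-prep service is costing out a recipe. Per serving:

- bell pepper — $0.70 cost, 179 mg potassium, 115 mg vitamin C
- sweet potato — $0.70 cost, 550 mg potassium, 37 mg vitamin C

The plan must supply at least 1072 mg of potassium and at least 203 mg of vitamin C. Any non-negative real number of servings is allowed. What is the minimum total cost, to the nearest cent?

$1.96

bell pepper only: max(1072/179, 203/115) = 5.989 servings → $4.19.
sweet potato only: max(1072/550, 203/37) = 5.486 servings → $3.84.
bell pepper + sweet potato with both tight: 1.271 servings and 1.535 servings → $1.96.
Cheapest feasible corner: $1.96.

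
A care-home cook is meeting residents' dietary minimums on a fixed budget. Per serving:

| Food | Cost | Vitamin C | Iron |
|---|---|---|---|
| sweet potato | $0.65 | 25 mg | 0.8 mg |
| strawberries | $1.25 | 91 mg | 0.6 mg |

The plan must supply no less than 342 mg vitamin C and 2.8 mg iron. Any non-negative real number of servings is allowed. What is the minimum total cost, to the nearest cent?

The cheapest plan sits at a corner of the feasible region — with two constraints it uses at most two foods.
sweet potato only: max(342/25, 2.8/0.8) = 13.68 servings → $8.89.
strawberries only: max(342/91, 2.8/0.6) = 4.667 servings → $5.83.
sweet potato + strawberries with both tight: 0.8581 servings and 3.522 servings → $4.96.
So the least-cost plan costs $4.96.

$4.96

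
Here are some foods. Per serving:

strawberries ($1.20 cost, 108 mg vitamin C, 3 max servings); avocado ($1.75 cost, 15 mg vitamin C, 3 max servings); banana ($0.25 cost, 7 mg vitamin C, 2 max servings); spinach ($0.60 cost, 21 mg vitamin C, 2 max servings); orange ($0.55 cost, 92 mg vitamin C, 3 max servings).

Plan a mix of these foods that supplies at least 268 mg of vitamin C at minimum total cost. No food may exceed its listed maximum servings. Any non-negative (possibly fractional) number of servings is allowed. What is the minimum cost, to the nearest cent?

$1.60

Cost per mg of vitamin C: orange $0.0060, strawberries $0.0111, spinach $0.0286, banana $0.0357, avocado $0.1167.
Take 2.913 servings of orange: +268.0 mg vitamin C for $1.60 (total $1.60, still need 0.0 mg).
Greedy by cheapest-per-mg is optimal for a single linear constraint, so the minimum cost is $1.60.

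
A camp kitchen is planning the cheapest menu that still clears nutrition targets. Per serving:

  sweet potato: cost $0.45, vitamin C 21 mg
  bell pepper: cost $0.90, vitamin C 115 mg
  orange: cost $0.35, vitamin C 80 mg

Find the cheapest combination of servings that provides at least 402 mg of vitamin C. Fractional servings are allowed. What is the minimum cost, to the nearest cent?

$1.76

Cost per mg of vitamin C: orange $0.0044, bell pepper $0.0078, sweet potato $0.0214.
With no serving limits, use only orange: 402 mg / 80 mg = 5.025 servings × $0.35 = $1.76.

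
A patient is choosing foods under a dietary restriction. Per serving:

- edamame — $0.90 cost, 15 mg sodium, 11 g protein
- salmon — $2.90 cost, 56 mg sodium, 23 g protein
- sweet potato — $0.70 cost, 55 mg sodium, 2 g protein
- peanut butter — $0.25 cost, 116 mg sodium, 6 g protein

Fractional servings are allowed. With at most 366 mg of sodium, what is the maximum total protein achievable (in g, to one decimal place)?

268.4 g

Protein per mg sodium: edamame 0.7333, salmon 0.4107, peanut butter 0.05172, sweet potato 0.03636.
With no serving limits, spend the whole sodium allowance on edamame: 366 mg / 15 mg × 11 g = 268.4 g.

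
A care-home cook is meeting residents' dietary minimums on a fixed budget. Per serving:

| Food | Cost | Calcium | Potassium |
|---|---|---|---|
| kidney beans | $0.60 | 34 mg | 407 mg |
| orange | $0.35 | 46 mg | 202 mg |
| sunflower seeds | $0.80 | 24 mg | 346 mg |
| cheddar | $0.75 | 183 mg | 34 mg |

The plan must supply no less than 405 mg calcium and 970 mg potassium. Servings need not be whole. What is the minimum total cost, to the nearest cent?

Check every corner: each single food scaled to meet both minima, and each pair solved so both constraints bind.
kidney beans only: max(405/34, 970/407) = 11.91 servings → $7.15.
orange only: max(405/46, 970/202) = 8.804 servings → $3.08.
sunflower seeds only: max(405/24, 970/346) = 16.88 servings → $13.50.
cheddar only: max(405/183, 970/34) = 28.53 servings → $21.40.
kidney beans + orange: intersection lies outside the first quadrant.
kidney beans + sunflower seeds: intersection lies outside the first quadrant.
kidney beans + cheddar with both tight: 2.233 servings and 1.798 servings → $2.69.
orange + sunflower seeds: intersection lies outside the first quadrant.
orange + cheddar with both tight: 4.625 servings and 1.051 servings → $2.41.
sunflower seeds + cheddar with both tight: 2.62 servings and 1.87 servings → $3.50.
So the least-cost plan costs $2.41.

$2.41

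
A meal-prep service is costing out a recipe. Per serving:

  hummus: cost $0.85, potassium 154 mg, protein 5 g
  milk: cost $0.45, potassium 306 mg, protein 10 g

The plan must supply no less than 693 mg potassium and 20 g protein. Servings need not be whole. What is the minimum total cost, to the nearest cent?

Minimising a linear cost over {potassium ≥ 693, protein ≥ 20, servings ≥ 0} — the optimum is at a vertex, using one or two foods.
hummus only: max(693/154, 20/5) = 4.5 servings → $3.83.
milk only: max(693/306, 20/10) = 2.265 servings → $1.02.
hummus + milk: the both-tight solution has a negative serving — not a feasible corner.
So the least-cost plan costs $1.02.

$1.02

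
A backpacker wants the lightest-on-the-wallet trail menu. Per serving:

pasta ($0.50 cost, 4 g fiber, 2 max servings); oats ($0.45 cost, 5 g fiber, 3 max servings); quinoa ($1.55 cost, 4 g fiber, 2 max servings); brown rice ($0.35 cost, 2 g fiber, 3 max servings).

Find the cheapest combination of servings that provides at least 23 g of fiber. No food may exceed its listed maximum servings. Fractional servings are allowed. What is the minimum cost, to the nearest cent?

Cost per g of fiber: oats $0.0900, pasta $0.1250, brown rice $0.1750, quinoa $0.3875.
Take 3 servings of oats: +15.0 g fiber for $1.35 (total $1.35, still need 8.0 g).
Take 2 servings of pasta: +8.0 g fiber for $1.00 (total $2.35, still need 0.0 g).
Greedy by cheapest-per-g is optimal for a single linear constraint, so the minimum cost is $2.35.

$2.35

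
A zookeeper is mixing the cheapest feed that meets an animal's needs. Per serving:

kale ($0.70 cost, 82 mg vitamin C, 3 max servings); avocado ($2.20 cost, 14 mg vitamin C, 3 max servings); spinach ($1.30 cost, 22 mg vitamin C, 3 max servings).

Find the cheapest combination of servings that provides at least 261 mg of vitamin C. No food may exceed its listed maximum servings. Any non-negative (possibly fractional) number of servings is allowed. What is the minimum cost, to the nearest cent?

Cost per mg of vitamin C: kale $0.0085, spinach $0.0591, avocado $0.1571.
Take 3 servings of kale: +246.0 mg vitamin C for $2.10 (total $2.10, still need 15.0 mg).
Take 0.6818 servings of spinach: +15.0 mg vitamin C for $0.89 (total $2.99, still need 0.0 mg).
Filling from the cheapest source first is optimal under one linear minimum: $2.99.

$2.99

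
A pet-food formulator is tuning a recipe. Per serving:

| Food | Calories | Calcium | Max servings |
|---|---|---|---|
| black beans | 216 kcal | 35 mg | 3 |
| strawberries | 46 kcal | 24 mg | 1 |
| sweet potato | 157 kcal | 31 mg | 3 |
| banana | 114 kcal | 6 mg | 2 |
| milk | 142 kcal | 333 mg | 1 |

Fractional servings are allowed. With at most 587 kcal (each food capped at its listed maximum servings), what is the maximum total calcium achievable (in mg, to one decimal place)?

Calcium per kcal: milk 2.345, strawberries 0.5217, sweet potato 0.1975, black beans 0.162, banana 0.05263.
Take 1 serving of milk: uses 142 kcal, +333.0 mg calcium (running total 333.0 mg).
Take 1 serving of strawberries: uses 46 kcal, +24.0 mg calcium (running total 357.0 mg).
Take 2.541 servings of sweet potato: uses 399 kcal, +78.8 mg calcium (running total 435.8 mg).
Filling greedily by calcium-per-kcal is optimal for one linear limit, giving 435.8 mg.

435.8 mg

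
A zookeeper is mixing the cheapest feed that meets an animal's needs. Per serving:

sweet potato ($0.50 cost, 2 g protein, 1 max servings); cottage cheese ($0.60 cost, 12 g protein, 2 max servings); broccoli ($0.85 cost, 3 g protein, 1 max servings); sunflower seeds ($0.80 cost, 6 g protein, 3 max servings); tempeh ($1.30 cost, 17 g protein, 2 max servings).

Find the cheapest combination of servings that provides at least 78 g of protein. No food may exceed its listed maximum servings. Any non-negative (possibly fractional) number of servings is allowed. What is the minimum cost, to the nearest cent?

Cost per g of protein: cottage cheese $0.0500, tempeh $0.0765, sunflower seeds $0.1333, sweet potato $0.2500, broccoli $0.2833.
Take 2 servings of cottage cheese: +24.0 g protein for $1.20 (total $1.20, still need 54.0 g).
Take 2 servings of tempeh: +34.0 g protein for $2.60 (total $3.80, still need 20.0 g).
Take 3 servings of sunflower seeds: +18.0 g protein for $2.40 (total $6.20, still need 2.0 g).
Take 1 serving of sweet potato: +2.0 g protein for $0.50 (total $6.70, still need 0.0 g).
Greedy by cheapest-per-g is optimal for a single linear constraint, so the minimum cost is $6.70.

$6.70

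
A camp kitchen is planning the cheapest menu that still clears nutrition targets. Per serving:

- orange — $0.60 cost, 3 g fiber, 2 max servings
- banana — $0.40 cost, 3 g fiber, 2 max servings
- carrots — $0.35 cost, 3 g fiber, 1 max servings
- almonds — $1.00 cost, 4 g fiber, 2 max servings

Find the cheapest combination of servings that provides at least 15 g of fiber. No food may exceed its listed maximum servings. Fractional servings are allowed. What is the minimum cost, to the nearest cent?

Cost per g of fiber: carrots $0.1167, banana $0.1333, orange $0.2000, almonds $0.2500.
Take 1 serving of carrots: +3.0 g fiber for $0.35 (total $0.35, still need 12.0 g).
Take 2 servings of banana: +6.0 g fiber for $0.80 (total $1.15, still need 6.0 g).
Take 2 servings of orange: +6.0 g fiber for $1.20 (total $2.35, still need 0.0 g).
Greedy by cheapest-per-g is optimal for a single linear constraint, so the minimum cost is $2.35.

$2.35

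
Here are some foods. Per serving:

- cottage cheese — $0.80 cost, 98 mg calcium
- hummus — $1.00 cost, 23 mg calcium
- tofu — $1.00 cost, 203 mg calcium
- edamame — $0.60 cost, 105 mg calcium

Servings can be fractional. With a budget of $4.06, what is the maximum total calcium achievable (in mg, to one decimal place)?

Calcium per dollar: tofu 203, edamame 175, cottage cheese 122.5, hummus 23.
With no serving limits, spend the whole cost allowance on tofu: $4.06 / $1.00 × 203 mg = 824.2 mg.

824.2 mg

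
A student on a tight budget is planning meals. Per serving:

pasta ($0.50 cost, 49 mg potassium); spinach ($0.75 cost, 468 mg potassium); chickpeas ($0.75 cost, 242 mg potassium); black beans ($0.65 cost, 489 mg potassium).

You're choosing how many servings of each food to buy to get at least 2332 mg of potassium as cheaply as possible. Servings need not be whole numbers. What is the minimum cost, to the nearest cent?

$3.10

Cost per mg of potassium: black beans $0.0013, spinach $0.0016, chickpeas $0.0031, pasta $0.0102.
With no serving limits, use only black beans: 2332 mg / 489 mg = 4.769 servings × $0.65 = $3.10.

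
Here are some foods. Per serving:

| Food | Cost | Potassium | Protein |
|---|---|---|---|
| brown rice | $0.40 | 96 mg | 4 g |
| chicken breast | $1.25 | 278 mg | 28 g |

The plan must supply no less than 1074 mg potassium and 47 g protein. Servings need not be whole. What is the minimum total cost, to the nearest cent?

Two binding constraints pin down two serving amounts, so the optimal mix uses at most two foods. The candidates are each food alone (scaled to the tighter of potassium/protein) and each pair with both constraints tight.
brown rice only: max(1074/96, 47/4) = 11.75 servings → $4.70.
chicken breast only: max(1074/278, 47/28) = 3.863 servings → $4.83.
brown rice + chicken breast with both tight: 10.79 servings and 0.1371 servings → $4.49.
Cheapest feasible corner: $4.49.

$4.49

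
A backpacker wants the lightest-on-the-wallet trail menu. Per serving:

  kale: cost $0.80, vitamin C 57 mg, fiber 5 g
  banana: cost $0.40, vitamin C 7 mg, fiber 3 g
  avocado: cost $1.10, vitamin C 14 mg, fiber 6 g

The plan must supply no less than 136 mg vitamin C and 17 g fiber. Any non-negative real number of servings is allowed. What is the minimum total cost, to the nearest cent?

$2.55

At the optimum either one food covers both requirements or two foods hit both targets exactly; no other combination can be cheaper.
kale only: max(136/57, 17/5) = 3.4 servings → $2.72.
banana only: max(136/7, 17/3) = 19.43 servings → $7.77.
avocado only: max(136/14, 17/6) = 9.714 servings → $10.69.
kale + banana with both tight: 2.125 servings and 2.125 servings → $2.55.
kale + avocado with both tight: 2.125 servings and 1.062 servings → $2.87.
banana + avocado (both tight): parallel constraints — no distinct corner.
So the least-cost plan costs $2.55.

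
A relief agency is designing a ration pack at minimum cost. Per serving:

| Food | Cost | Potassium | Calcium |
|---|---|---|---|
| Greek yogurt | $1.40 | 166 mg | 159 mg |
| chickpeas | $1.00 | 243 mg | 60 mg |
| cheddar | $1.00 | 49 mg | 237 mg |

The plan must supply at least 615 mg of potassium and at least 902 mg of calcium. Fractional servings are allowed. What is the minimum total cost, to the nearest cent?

$5.19

For a min-cost LP with two ≥-constraints, a basic feasible solution has at most two positive variables.
Greek yogurt only: max(615/166, 902/159) = 5.673 servings → $7.94.
chickpeas only: max(615/243, 902/60) = 15.03 servings → $15.03.
cheddar only: max(615/49, 902/237) = 12.55 servings → $12.55.
Greek yogurt + chickpeas: intersection lies outside the first quadrant.
Greek yogurt + cheddar with both tight: 3.219 servings and 1.646 servings → $6.15.
chickpeas + cheddar with both tight: 1.858 servings and 3.335 servings → $5.19.
Cheapest feasible corner: $5.19.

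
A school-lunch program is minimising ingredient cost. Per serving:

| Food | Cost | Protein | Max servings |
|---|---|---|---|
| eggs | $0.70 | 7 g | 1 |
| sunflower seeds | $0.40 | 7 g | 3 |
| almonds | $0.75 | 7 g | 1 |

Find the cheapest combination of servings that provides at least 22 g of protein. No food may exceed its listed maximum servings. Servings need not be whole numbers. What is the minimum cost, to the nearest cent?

Cost per g of protein: sunflower seeds $0.0571, eggs $0.1000, almonds $0.1071.
Take 3 servings of sunflower seeds: +21.0 g protein for $1.20 (total $1.20, still need 1.0 g).
Take 0.1429 servings of eggs: +1.0 g protein for $0.10 (total $1.30, still need 0.0 g).
Filling from the cheapest source first is optimal under one linear minimum: $1.30.

$1.30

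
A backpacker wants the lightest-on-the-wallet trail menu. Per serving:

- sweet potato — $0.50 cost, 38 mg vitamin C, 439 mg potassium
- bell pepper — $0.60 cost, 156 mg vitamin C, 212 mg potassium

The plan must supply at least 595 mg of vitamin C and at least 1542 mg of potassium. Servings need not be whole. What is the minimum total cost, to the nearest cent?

This is a tiny linear program; its minimum lies at a vertex of the feasible set. List the vertices and price them.
sweet potato only: max(595/38, 1542/439) = 15.66 servings → $7.83.
bell pepper only: max(595/156, 1542/212) = 7.274 servings → $4.36.
sweet potato + bell pepper with both tight: 1.893 servings and 3.353 servings → $2.96.
The minimum over all feasible corners is $2.96.

$2.96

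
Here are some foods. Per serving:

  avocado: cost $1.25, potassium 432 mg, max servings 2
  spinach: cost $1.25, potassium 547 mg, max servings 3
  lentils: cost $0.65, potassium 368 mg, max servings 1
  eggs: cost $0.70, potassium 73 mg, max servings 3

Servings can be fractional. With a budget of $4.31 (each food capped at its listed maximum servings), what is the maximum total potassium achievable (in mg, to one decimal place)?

1969.6 mg

Potassium per dollar: lentils 566.2, spinach 437.6, avocado 345.6, eggs 104.3.
Take 1 serving of lentils: spends $0.65, +368.0 mg potassium (running total 368.0 mg).
Take 2.928 servings of spinach: spends $3.66, +1601.6 mg potassium (running total 1969.6 mg).
Filling greedily by potassium-per-dollar is optimal for one linear limit, giving 1969.6 mg.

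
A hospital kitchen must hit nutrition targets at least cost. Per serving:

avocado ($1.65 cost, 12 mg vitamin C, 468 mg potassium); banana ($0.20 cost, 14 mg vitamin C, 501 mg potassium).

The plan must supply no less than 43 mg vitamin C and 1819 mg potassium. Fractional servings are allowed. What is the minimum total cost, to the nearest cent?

$0.73

A basic optimal solution has at most two foods positive. Try each food alone and each pair with both targets met exactly.
avocado only: max(43/12, 1819/468) = 3.887 servings → $6.41.
banana only: max(43/14, 1819/501) = 3.631 servings → $0.73.
avocado + banana with both targets exact would need a negative amount; discard.
So the least-cost plan costs $0.73.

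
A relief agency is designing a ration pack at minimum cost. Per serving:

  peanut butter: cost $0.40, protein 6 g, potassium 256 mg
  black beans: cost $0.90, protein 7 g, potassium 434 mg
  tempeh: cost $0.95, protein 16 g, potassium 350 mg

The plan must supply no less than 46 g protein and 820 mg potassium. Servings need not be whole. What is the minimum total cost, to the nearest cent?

Two binding constraints pin down two serving amounts, so the optimal mix uses at most two foods. The candidates are each food alone (scaled to the tighter of protein/potassium) and each pair with both constraints tight.
peanut butter only: max(46/6, 820/256) = 7.667 servings → $3.07.
black beans only: max(46/7, 820/434) = 6.571 servings → $5.91.
tempeh only: max(46/16, 820/350) = 2.875 servings → $2.73.
peanut butter + black beans: the both-tight solution has a negative serving — not a feasible corner.
peanut butter + tempeh: the both-tight solution has a negative serving — not a feasible corner.
black beans + tempeh with both targets exact would need a negative amount; discard.
Cheapest feasible corner: $2.73.

$2.73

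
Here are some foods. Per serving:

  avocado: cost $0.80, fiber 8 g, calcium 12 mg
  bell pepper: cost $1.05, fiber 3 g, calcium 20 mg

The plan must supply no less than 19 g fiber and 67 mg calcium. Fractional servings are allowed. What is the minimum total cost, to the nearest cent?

This is a tiny linear program; its minimum lies at a vertex of the feasible set. List the vertices and price them.
avocado only: max(19/8, 67/12) = 5.583 servings → $4.47.
bell pepper only: max(19/3, 67/20) = 6.333 servings → $6.65.
avocado + bell pepper with both tight: 1.444 servings and 2.484 servings → $3.76.
The minimum over all feasible corners is $3.76.

$3.76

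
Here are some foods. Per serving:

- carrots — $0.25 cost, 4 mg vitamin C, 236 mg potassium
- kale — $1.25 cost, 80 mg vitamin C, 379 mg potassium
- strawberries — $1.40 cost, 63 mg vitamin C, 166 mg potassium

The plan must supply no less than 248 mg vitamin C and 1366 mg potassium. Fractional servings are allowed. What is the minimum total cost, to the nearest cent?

This is a tiny linear program; its minimum lies at a vertex of the feasible set. List the vertices and price them.
carrots only: max(248/4, 1366/236) = 62 servings → $15.50.
kale only: max(248/80, 1366/379) = 3.604 servings → $4.51.
strawberries only: max(248/63, 1366/166) = 8.229 servings → $11.52.
carrots + kale with both tight: 0.8804 servings and 3.056 servings → $4.04.
carrots + strawberries with both tight: 3.16 servings and 3.736 servings → $6.02.
kale + strawberries: the both-tight solution has a negative serving — not a feasible corner.
Cheapest feasible corner: $4.04.

$4.04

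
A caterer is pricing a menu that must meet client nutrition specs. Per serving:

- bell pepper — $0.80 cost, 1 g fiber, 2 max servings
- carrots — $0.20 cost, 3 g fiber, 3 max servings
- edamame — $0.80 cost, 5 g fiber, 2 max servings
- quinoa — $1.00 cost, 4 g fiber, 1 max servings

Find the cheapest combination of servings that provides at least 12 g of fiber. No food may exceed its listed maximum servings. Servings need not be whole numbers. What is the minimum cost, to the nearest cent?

$1.08

Cost per g of fiber: carrots $0.0667, edamame $0.1600, quinoa $0.2500, bell pepper $0.8000.
Take 3 servings of carrots: +9.0 g fiber for $0.60 (total $0.60, still need 3.0 g).
Take 0.6 servings of edamame: +3.0 g fiber for $0.48 (total $1.08, still need 0.0 g).
Filling from the cheapest source first is optimal under one linear minimum: $1.08.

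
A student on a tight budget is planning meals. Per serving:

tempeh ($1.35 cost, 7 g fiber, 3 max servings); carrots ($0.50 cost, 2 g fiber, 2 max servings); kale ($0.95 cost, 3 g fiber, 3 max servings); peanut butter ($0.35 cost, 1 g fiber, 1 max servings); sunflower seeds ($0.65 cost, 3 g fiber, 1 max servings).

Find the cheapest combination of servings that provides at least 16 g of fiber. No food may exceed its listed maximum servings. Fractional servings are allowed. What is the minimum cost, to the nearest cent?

$3.09

Cost per g of fiber: tempeh $0.1929, sunflower seeds $0.2167, carrots $0.2500, kale $0.3167, peanut butter $0.3500.
Take 2.286 servings of tempeh: +16.0 g fiber for $3.09 (total $3.09, still need 0.0 g).
Filling from the cheapest source first is optimal under one linear minimum: $3.09.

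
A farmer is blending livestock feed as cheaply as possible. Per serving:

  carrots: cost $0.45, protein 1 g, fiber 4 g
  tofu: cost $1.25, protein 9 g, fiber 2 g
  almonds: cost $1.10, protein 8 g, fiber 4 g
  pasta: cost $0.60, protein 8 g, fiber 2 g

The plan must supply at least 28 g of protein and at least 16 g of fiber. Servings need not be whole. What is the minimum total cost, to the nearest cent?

This is a tiny linear program; its minimum lies at a vertex of the feasible set. List the vertices and price them.
carrots only: max(28/1, 16/4) = 28 servings → $12.60.
tofu only: max(28/9, 16/2) = 8 servings → $10.00.
almonds only: max(28/8, 16/4) = 4 servings → $4.40.
pasta only: max(28/8, 16/2) = 8 servings → $4.80.
carrots + tofu with both tight: 2.588 servings and 2.824 servings → $4.69.
carrots + almonds with both tight: 0.5714 servings and 3.429 servings → $4.03.
carrots + pasta with both tight: 2.4 servings and 3.2 servings → $3.00.
tofu + almonds: intersection lies outside the first quadrant.
tofu + pasta with both targets exact would need a negative amount; discard.
almonds + pasta with both targets exact would need a negative amount; discard.
The minimum over all feasible corners is $3.00.

$3.00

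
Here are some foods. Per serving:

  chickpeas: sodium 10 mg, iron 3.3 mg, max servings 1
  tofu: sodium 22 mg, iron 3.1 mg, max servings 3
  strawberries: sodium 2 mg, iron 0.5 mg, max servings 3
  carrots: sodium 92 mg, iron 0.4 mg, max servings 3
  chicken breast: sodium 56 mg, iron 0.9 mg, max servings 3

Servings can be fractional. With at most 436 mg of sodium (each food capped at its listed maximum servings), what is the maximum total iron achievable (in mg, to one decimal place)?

Iron per mg sodium: chickpeas 0.33, strawberries 0.25, tofu 0.1409, chicken breast 0.01607, carrots 0.004348.
Take 1 serving of chickpeas: uses 10 mg sodium, +3.3 mg iron (running total 3.3 mg).
Take 3 servings of strawberries: uses 6 mg sodium, +1.5 mg iron (running total 4.8 mg).
Take 3 servings of tofu: uses 66 mg sodium, +9.3 mg iron (running total 14.1 mg).
Take 3 servings of chicken breast: uses 168 mg sodium, +2.7 mg iron (running total 16.8 mg).
Take 2.022 servings of carrots: uses 186 mg sodium, +0.8 mg iron (running total 17.6 mg).
Filling greedily by iron-per-mg sodium is optimal for one linear limit, giving 17.6 mg.

17.6 mg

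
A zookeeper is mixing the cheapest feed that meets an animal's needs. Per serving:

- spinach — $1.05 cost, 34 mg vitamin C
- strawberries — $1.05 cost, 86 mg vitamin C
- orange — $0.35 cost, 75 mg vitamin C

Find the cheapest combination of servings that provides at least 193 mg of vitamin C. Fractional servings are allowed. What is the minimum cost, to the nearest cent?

$0.90

Cost per mg of vitamin C: orange $0.0047, strawberries $0.0122, spinach $0.0309.
With no serving limits, use only orange: 193 mg / 75 mg = 2.573 servings × $0.35 = $0.90.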